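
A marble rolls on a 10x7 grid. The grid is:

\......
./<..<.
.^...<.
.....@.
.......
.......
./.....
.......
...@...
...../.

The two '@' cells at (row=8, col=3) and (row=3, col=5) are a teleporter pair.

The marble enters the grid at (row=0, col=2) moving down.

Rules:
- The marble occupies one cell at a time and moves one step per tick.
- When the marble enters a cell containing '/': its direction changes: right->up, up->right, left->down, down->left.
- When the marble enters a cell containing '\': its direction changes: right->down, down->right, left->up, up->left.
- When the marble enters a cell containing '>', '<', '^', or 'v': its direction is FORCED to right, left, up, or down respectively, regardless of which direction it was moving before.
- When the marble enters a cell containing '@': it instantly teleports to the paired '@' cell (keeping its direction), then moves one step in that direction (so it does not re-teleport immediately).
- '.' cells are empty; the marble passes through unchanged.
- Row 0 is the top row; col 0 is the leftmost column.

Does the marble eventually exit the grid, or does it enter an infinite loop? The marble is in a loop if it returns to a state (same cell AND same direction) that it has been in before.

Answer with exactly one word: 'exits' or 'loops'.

Step 1: enter (0,2), '.' pass, move down to (1,2)
Step 2: enter (1,2), '<' forces down->left, move left to (1,1)
Step 3: enter (1,1), '/' deflects left->down, move down to (2,1)
Step 4: enter (2,1), '^' forces down->up, move up to (1,1)
Step 5: enter (1,1), '/' deflects up->right, move right to (1,2)
Step 6: enter (1,2), '<' forces right->left, move left to (1,1)
Step 7: at (1,1) dir=left — LOOP DETECTED (seen before)

Answer: loops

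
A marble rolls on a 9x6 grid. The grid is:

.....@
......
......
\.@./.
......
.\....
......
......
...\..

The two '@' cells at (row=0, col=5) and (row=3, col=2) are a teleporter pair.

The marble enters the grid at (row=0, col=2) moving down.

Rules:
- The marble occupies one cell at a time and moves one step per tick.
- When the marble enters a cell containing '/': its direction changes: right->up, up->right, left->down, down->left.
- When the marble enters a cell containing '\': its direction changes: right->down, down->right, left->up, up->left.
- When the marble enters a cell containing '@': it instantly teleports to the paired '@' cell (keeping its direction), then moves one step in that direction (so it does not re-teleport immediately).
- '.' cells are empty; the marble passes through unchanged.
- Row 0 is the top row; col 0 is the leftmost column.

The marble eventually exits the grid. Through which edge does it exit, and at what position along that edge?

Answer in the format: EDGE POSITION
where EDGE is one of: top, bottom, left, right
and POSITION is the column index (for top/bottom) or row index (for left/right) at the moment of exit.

Answer: bottom 5

Derivation:
Step 1: enter (0,2), '.' pass, move down to (1,2)
Step 2: enter (1,2), '.' pass, move down to (2,2)
Step 3: enter (2,2), '.' pass, move down to (3,2)
Step 4: enter (3,2), '@' teleport (3,2)->(0,5), also enter (0,5), move down to (1,5)
Step 5: enter (1,5), '.' pass, move down to (2,5)
Step 6: enter (2,5), '.' pass, move down to (3,5)
Step 7: enter (3,5), '.' pass, move down to (4,5)
Step 8: enter (4,5), '.' pass, move down to (5,5)
Step 9: enter (5,5), '.' pass, move down to (6,5)
Step 10: enter (6,5), '.' pass, move down to (7,5)
Step 11: enter (7,5), '.' pass, move down to (8,5)
Step 12: enter (8,5), '.' pass, move down to (9,5)
Step 13: at (9,5) — EXIT via bottom edge, pos 5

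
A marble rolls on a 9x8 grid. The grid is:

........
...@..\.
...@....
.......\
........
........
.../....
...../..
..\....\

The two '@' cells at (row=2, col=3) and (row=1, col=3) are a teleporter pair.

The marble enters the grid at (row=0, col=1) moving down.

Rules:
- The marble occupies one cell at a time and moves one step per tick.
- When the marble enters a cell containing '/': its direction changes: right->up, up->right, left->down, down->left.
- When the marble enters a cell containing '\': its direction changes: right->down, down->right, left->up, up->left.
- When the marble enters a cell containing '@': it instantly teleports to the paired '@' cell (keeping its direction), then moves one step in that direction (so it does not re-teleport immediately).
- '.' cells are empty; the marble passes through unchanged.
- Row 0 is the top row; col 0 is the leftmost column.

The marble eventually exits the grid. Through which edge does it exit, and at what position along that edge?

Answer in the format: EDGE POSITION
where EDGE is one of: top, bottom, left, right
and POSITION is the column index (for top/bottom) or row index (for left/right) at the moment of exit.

Step 1: enter (0,1), '.' pass, move down to (1,1)
Step 2: enter (1,1), '.' pass, move down to (2,1)
Step 3: enter (2,1), '.' pass, move down to (3,1)
Step 4: enter (3,1), '.' pass, move down to (4,1)
Step 5: enter (4,1), '.' pass, move down to (5,1)
Step 6: enter (5,1), '.' pass, move down to (6,1)
Step 7: enter (6,1), '.' pass, move down to (7,1)
Step 8: enter (7,1), '.' pass, move down to (8,1)
Step 9: enter (8,1), '.' pass, move down to (9,1)
Step 10: at (9,1) — EXIT via bottom edge, pos 1

Answer: bottom 1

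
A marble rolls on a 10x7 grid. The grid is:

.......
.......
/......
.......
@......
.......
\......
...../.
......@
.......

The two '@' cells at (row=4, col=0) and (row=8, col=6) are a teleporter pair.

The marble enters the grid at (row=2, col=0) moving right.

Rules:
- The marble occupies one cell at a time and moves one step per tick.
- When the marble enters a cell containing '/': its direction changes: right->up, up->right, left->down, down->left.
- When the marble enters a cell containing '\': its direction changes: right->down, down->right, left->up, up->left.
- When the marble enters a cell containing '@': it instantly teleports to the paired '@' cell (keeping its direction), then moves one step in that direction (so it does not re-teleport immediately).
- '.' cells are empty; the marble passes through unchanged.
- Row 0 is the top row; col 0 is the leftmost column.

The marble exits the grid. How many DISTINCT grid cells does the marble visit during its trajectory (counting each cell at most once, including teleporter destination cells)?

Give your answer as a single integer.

Step 1: enter (2,0), '/' deflects right->up, move up to (1,0)
Step 2: enter (1,0), '.' pass, move up to (0,0)
Step 3: enter (0,0), '.' pass, move up to (-1,0)
Step 4: at (-1,0) — EXIT via top edge, pos 0
Distinct cells visited: 3 (path length 3)

Answer: 3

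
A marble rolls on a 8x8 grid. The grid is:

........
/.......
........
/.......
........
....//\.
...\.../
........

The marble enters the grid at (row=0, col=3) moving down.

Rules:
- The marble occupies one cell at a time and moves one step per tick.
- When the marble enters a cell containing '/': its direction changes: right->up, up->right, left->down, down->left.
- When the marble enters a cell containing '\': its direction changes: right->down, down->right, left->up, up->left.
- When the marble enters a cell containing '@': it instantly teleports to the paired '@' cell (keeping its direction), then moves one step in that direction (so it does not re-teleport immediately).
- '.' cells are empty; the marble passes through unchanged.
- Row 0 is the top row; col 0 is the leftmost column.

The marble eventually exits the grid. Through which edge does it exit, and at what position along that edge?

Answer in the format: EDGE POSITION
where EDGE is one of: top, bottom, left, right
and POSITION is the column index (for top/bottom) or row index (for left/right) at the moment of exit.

Step 1: enter (0,3), '.' pass, move down to (1,3)
Step 2: enter (1,3), '.' pass, move down to (2,3)
Step 3: enter (2,3), '.' pass, move down to (3,3)
Step 4: enter (3,3), '.' pass, move down to (4,3)
Step 5: enter (4,3), '.' pass, move down to (5,3)
Step 6: enter (5,3), '.' pass, move down to (6,3)
Step 7: enter (6,3), '\' deflects down->right, move right to (6,4)
Step 8: enter (6,4), '.' pass, move right to (6,5)
Step 9: enter (6,5), '.' pass, move right to (6,6)
Step 10: enter (6,6), '.' pass, move right to (6,7)
Step 11: enter (6,7), '/' deflects right->up, move up to (5,7)
Step 12: enter (5,7), '.' pass, move up to (4,7)
Step 13: enter (4,7), '.' pass, move up to (3,7)
Step 14: enter (3,7), '.' pass, move up to (2,7)
Step 15: enter (2,7), '.' pass, move up to (1,7)
Step 16: enter (1,7), '.' pass, move up to (0,7)
Step 17: enter (0,7), '.' pass, move up to (-1,7)
Step 18: at (-1,7) — EXIT via top edge, pos 7

Answer: top 7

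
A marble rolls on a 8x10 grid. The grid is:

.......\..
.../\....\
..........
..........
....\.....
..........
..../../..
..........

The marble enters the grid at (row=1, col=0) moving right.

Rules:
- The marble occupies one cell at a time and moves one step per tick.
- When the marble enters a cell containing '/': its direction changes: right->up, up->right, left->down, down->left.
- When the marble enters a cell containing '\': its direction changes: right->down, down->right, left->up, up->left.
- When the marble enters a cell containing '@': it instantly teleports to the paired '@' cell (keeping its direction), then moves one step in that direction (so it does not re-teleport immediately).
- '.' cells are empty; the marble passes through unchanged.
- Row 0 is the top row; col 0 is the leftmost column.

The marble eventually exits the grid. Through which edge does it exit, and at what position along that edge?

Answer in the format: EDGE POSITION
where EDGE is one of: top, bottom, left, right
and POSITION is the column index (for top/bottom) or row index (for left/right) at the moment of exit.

Answer: top 3

Derivation:
Step 1: enter (1,0), '.' pass, move right to (1,1)
Step 2: enter (1,1), '.' pass, move right to (1,2)
Step 3: enter (1,2), '.' pass, move right to (1,3)
Step 4: enter (1,3), '/' deflects right->up, move up to (0,3)
Step 5: enter (0,3), '.' pass, move up to (-1,3)
Step 6: at (-1,3) — EXIT via top edge, pos 3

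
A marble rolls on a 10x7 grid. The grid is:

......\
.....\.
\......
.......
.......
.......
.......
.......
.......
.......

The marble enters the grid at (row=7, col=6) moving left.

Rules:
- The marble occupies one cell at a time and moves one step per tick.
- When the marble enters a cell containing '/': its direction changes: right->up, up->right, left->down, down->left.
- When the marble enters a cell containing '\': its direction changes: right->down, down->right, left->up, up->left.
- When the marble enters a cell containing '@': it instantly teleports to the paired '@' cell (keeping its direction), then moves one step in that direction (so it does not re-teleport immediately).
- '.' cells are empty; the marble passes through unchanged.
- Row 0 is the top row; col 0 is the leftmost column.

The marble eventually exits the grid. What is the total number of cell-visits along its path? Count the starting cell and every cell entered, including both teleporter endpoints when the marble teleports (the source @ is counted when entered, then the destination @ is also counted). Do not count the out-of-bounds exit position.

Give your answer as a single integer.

Step 1: enter (7,6), '.' pass, move left to (7,5)
Step 2: enter (7,5), '.' pass, move left to (7,4)
Step 3: enter (7,4), '.' pass, move left to (7,3)
Step 4: enter (7,3), '.' pass, move left to (7,2)
Step 5: enter (7,2), '.' pass, move left to (7,1)
Step 6: enter (7,1), '.' pass, move left to (7,0)
Step 7: enter (7,0), '.' pass, move left to (7,-1)
Step 8: at (7,-1) — EXIT via left edge, pos 7
Path length (cell visits): 7

Answer: 7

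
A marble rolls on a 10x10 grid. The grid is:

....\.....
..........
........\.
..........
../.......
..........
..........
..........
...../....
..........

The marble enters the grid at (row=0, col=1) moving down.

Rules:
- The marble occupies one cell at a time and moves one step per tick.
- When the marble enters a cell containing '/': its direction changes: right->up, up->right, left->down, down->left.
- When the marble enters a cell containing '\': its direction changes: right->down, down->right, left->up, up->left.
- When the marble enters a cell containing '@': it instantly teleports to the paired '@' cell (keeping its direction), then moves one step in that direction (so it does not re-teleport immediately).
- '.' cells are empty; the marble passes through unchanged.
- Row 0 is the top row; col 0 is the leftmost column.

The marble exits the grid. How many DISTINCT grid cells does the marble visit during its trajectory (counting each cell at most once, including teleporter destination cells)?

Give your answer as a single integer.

Answer: 10

Derivation:
Step 1: enter (0,1), '.' pass, move down to (1,1)
Step 2: enter (1,1), '.' pass, move down to (2,1)
Step 3: enter (2,1), '.' pass, move down to (3,1)
Step 4: enter (3,1), '.' pass, move down to (4,1)
Step 5: enter (4,1), '.' pass, move down to (5,1)
Step 6: enter (5,1), '.' pass, move down to (6,1)
Step 7: enter (6,1), '.' pass, move down to (7,1)
Step 8: enter (7,1), '.' pass, move down to (8,1)
Step 9: enter (8,1), '.' pass, move down to (9,1)
Step 10: enter (9,1), '.' pass, move down to (10,1)
Step 11: at (10,1) — EXIT via bottom edge, pos 1
Distinct cells visited: 10 (path length 10)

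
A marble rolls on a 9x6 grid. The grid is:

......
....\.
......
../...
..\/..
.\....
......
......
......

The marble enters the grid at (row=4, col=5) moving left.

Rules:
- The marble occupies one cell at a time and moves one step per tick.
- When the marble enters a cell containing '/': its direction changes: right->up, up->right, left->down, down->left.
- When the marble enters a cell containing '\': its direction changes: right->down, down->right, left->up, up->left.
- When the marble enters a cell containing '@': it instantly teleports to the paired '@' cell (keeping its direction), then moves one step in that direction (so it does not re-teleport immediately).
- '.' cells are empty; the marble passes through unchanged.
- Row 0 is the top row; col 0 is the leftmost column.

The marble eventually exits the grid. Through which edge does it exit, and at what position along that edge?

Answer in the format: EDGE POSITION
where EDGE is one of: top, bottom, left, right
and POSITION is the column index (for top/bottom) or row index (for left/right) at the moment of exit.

Step 1: enter (4,5), '.' pass, move left to (4,4)
Step 2: enter (4,4), '.' pass, move left to (4,3)
Step 3: enter (4,3), '/' deflects left->down, move down to (5,3)
Step 4: enter (5,3), '.' pass, move down to (6,3)
Step 5: enter (6,3), '.' pass, move down to (7,3)
Step 6: enter (7,3), '.' pass, move down to (8,3)
Step 7: enter (8,3), '.' pass, move down to (9,3)
Step 8: at (9,3) — EXIT via bottom edge, pos 3

Answer: bottom 3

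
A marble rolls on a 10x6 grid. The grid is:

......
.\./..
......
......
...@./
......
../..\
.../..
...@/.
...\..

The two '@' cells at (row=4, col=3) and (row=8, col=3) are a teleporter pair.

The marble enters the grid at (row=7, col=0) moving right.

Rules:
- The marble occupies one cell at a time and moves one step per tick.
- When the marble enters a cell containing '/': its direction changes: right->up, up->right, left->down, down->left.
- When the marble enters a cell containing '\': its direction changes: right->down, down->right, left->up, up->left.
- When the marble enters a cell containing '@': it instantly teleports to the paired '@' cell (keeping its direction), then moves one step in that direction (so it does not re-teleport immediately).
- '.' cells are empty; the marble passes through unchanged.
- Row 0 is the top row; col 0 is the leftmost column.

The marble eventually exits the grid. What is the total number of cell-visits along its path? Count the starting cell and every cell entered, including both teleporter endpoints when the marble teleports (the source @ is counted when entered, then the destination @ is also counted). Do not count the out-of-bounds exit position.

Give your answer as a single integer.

Step 1: enter (7,0), '.' pass, move right to (7,1)
Step 2: enter (7,1), '.' pass, move right to (7,2)
Step 3: enter (7,2), '.' pass, move right to (7,3)
Step 4: enter (7,3), '/' deflects right->up, move up to (6,3)
Step 5: enter (6,3), '.' pass, move up to (5,3)
Step 6: enter (5,3), '.' pass, move up to (4,3)
Step 7: enter (4,3), '@' teleport (4,3)->(8,3), also enter (8,3), move up to (7,3)
Step 8: enter (7,3), '/' deflects up->right, move right to (7,4)
Step 9: enter (7,4), '.' pass, move right to (7,5)
Step 10: enter (7,5), '.' pass, move right to (7,6)
Step 11: at (7,6) — EXIT via right edge, pos 7
Path length (cell visits): 11

Answer: 11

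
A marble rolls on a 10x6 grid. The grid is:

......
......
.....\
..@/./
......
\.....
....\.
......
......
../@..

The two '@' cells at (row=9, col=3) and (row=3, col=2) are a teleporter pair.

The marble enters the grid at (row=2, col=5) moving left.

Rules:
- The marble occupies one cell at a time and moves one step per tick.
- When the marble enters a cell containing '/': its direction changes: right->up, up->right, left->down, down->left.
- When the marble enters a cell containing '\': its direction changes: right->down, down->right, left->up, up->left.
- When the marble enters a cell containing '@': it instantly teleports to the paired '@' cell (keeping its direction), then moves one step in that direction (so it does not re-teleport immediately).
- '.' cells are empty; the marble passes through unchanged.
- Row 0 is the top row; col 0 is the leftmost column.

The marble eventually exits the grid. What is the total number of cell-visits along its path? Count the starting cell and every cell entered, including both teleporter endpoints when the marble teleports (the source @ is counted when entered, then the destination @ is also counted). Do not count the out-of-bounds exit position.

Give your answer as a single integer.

Step 1: enter (2,5), '\' deflects left->up, move up to (1,5)
Step 2: enter (1,5), '.' pass, move up to (0,5)
Step 3: enter (0,5), '.' pass, move up to (-1,5)
Step 4: at (-1,5) — EXIT via top edge, pos 5
Path length (cell visits): 3

Answer: 3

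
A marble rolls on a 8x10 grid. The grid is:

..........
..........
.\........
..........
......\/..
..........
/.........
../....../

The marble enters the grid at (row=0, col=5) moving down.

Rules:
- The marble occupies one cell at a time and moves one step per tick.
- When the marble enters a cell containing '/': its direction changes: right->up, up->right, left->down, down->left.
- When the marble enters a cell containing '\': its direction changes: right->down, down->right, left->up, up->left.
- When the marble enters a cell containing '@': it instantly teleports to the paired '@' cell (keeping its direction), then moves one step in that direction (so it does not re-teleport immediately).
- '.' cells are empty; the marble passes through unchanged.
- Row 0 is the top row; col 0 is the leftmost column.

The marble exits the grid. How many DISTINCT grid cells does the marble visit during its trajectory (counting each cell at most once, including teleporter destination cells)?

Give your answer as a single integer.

Step 1: enter (0,5), '.' pass, move down to (1,5)
Step 2: enter (1,5), '.' pass, move down to (2,5)
Step 3: enter (2,5), '.' pass, move down to (3,5)
Step 4: enter (3,5), '.' pass, move down to (4,5)
Step 5: enter (4,5), '.' pass, move down to (5,5)
Step 6: enter (5,5), '.' pass, move down to (6,5)
Step 7: enter (6,5), '.' pass, move down to (7,5)
Step 8: enter (7,5), '.' pass, move down to (8,5)
Step 9: at (8,5) — EXIT via bottom edge, pos 5
Distinct cells visited: 8 (path length 8)

Answer: 8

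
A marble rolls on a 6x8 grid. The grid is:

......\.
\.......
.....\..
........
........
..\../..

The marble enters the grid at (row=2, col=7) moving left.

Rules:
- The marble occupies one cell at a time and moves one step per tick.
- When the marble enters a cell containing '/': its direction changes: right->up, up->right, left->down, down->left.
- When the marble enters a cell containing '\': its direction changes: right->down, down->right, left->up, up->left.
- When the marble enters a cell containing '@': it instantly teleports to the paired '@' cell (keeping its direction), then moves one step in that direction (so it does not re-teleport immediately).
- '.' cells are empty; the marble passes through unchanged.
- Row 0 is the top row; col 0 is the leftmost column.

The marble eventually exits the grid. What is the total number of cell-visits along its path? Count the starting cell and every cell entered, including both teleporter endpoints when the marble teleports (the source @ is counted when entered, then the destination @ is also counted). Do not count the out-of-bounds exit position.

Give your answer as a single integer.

Step 1: enter (2,7), '.' pass, move left to (2,6)
Step 2: enter (2,6), '.' pass, move left to (2,5)
Step 3: enter (2,5), '\' deflects left->up, move up to (1,5)
Step 4: enter (1,5), '.' pass, move up to (0,5)
Step 5: enter (0,5), '.' pass, move up to (-1,5)
Step 6: at (-1,5) — EXIT via top edge, pos 5
Path length (cell visits): 5

Answer: 5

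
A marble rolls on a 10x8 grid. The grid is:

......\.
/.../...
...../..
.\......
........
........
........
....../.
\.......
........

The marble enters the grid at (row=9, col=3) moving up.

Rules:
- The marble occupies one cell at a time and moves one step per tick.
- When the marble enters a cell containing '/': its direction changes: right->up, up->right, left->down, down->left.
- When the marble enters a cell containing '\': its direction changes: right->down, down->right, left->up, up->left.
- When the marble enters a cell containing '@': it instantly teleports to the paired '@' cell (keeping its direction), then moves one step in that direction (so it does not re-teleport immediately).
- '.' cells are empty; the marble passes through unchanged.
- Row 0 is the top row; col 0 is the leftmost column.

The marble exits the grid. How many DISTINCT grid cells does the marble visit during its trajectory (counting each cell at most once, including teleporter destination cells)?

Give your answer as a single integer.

Answer: 10

Derivation:
Step 1: enter (9,3), '.' pass, move up to (8,3)
Step 2: enter (8,3), '.' pass, move up to (7,3)
Step 3: enter (7,3), '.' pass, move up to (6,3)
Step 4: enter (6,3), '.' pass, move up to (5,3)
Step 5: enter (5,3), '.' pass, move up to (4,3)
Step 6: enter (4,3), '.' pass, move up to (3,3)
Step 7: enter (3,3), '.' pass, move up to (2,3)
Step 8: enter (2,3), '.' pass, move up to (1,3)
Step 9: enter (1,3), '.' pass, move up to (0,3)
Step 10: enter (0,3), '.' pass, move up to (-1,3)
Step 11: at (-1,3) — EXIT via top edge, pos 3
Distinct cells visited: 10 (path length 10)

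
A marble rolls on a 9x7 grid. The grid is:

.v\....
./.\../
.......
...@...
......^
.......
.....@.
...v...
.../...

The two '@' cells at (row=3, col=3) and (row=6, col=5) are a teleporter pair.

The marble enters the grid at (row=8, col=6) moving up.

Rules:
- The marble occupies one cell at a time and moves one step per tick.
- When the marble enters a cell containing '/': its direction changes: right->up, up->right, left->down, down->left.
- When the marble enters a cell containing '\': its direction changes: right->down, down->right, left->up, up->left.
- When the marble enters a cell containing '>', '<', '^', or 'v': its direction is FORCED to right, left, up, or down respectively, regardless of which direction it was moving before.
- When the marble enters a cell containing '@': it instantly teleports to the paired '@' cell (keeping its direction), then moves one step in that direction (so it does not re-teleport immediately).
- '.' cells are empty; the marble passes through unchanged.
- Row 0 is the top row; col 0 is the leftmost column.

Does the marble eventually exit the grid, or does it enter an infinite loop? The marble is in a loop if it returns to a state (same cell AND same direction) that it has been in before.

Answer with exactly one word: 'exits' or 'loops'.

Step 1: enter (8,6), '.' pass, move up to (7,6)
Step 2: enter (7,6), '.' pass, move up to (6,6)
Step 3: enter (6,6), '.' pass, move up to (5,6)
Step 4: enter (5,6), '.' pass, move up to (4,6)
Step 5: enter (4,6), '^' forces up->up, move up to (3,6)
Step 6: enter (3,6), '.' pass, move up to (2,6)
Step 7: enter (2,6), '.' pass, move up to (1,6)
Step 8: enter (1,6), '/' deflects up->right, move right to (1,7)
Step 9: at (1,7) — EXIT via right edge, pos 1

Answer: exits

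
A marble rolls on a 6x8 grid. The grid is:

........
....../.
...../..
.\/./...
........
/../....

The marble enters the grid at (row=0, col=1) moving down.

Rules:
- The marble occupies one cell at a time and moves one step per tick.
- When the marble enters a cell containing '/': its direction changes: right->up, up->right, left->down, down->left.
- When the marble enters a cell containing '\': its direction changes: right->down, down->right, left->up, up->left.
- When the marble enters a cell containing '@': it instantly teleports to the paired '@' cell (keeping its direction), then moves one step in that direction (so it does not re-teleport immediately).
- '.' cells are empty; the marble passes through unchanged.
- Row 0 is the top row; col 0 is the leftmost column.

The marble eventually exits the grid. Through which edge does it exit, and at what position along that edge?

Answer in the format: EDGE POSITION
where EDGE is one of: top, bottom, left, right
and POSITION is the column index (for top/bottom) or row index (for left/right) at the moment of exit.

Step 1: enter (0,1), '.' pass, move down to (1,1)
Step 2: enter (1,1), '.' pass, move down to (2,1)
Step 3: enter (2,1), '.' pass, move down to (3,1)
Step 4: enter (3,1), '\' deflects down->right, move right to (3,2)
Step 5: enter (3,2), '/' deflects right->up, move up to (2,2)
Step 6: enter (2,2), '.' pass, move up to (1,2)
Step 7: enter (1,2), '.' pass, move up to (0,2)
Step 8: enter (0,2), '.' pass, move up to (-1,2)
Step 9: at (-1,2) — EXIT via top edge, pos 2

Answer: top 2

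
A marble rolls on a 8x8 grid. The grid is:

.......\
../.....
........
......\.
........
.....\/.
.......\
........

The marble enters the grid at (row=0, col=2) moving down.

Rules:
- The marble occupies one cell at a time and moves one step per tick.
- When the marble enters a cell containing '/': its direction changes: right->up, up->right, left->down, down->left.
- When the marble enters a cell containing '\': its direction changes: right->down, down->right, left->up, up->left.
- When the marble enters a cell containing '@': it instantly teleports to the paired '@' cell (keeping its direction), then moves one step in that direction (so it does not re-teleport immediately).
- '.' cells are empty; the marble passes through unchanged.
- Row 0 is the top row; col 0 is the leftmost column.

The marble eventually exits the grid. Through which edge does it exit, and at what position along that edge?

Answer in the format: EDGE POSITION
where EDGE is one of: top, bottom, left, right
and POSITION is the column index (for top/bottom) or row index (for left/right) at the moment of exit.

Answer: left 1

Derivation:
Step 1: enter (0,2), '.' pass, move down to (1,2)
Step 2: enter (1,2), '/' deflects down->left, move left to (1,1)
Step 3: enter (1,1), '.' pass, move left to (1,0)
Step 4: enter (1,0), '.' pass, move left to (1,-1)
Step 5: at (1,-1) — EXIT via left edge, pos 1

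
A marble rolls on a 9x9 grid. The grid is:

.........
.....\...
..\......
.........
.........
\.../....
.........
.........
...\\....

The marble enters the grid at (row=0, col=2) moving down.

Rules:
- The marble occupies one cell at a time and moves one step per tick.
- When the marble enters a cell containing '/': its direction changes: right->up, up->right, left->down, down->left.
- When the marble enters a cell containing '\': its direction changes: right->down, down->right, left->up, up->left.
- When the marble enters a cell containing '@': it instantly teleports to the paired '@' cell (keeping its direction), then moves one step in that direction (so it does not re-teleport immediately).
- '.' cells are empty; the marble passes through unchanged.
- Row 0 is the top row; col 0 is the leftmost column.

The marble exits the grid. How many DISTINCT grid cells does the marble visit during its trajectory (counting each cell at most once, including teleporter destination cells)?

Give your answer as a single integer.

Answer: 9

Derivation:
Step 1: enter (0,2), '.' pass, move down to (1,2)
Step 2: enter (1,2), '.' pass, move down to (2,2)
Step 3: enter (2,2), '\' deflects down->right, move right to (2,3)
Step 4: enter (2,3), '.' pass, move right to (2,4)
Step 5: enter (2,4), '.' pass, move right to (2,5)
Step 6: enter (2,5), '.' pass, move right to (2,6)
Step 7: enter (2,6), '.' pass, move right to (2,7)
Step 8: enter (2,7), '.' pass, move right to (2,8)
Step 9: enter (2,8), '.' pass, move right to (2,9)
Step 10: at (2,9) — EXIT via right edge, pos 2
Distinct cells visited: 9 (path length 9)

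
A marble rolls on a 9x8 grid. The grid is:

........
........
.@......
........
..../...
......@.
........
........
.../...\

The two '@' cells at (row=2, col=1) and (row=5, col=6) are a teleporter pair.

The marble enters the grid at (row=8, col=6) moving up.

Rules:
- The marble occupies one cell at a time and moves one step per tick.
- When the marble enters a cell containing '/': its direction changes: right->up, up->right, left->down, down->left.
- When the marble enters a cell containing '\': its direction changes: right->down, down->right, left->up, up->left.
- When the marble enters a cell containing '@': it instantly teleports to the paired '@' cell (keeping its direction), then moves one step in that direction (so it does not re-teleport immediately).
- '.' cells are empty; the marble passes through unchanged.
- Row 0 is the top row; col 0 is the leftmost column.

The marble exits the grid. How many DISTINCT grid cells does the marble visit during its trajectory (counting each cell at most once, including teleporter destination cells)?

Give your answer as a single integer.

Step 1: enter (8,6), '.' pass, move up to (7,6)
Step 2: enter (7,6), '.' pass, move up to (6,6)
Step 3: enter (6,6), '.' pass, move up to (5,6)
Step 4: enter (5,6), '@' teleport (5,6)->(2,1), also enter (2,1), move up to (1,1)
Step 5: enter (1,1), '.' pass, move up to (0,1)
Step 6: enter (0,1), '.' pass, move up to (-1,1)
Step 7: at (-1,1) — EXIT via top edge, pos 1
Distinct cells visited: 7 (path length 7)

Answer: 7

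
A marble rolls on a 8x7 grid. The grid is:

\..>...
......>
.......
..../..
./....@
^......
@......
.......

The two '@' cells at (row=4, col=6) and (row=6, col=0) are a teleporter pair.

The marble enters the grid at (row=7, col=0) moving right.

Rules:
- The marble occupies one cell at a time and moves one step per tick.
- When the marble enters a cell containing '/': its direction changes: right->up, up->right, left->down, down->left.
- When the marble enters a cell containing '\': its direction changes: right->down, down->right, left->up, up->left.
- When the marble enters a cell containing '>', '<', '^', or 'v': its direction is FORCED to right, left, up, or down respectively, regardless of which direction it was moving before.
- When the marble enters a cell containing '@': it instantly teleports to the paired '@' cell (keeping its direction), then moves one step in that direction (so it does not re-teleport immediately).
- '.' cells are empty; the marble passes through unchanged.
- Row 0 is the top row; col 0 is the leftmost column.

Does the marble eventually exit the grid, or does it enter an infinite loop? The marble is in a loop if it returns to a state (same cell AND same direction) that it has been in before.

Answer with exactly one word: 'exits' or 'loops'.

Step 1: enter (7,0), '.' pass, move right to (7,1)
Step 2: enter (7,1), '.' pass, move right to (7,2)
Step 3: enter (7,2), '.' pass, move right to (7,3)
Step 4: enter (7,3), '.' pass, move right to (7,4)
Step 5: enter (7,4), '.' pass, move right to (7,5)
Step 6: enter (7,5), '.' pass, move right to (7,6)
Step 7: enter (7,6), '.' pass, move right to (7,7)
Step 8: at (7,7) — EXIT via right edge, pos 7

Answer: exits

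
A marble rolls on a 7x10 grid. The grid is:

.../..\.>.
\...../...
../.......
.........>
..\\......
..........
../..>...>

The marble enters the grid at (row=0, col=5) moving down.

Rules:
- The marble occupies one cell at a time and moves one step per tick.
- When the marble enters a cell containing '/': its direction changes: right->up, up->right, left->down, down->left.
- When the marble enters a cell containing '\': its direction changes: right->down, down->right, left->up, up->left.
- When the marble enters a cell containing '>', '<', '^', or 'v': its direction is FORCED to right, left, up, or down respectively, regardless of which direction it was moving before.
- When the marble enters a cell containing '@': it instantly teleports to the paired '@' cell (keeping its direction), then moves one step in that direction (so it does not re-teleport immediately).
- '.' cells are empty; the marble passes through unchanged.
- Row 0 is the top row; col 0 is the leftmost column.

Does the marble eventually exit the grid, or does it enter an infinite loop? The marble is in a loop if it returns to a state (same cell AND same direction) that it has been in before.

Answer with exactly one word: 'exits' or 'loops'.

Answer: exits

Derivation:
Step 1: enter (0,5), '.' pass, move down to (1,5)
Step 2: enter (1,5), '.' pass, move down to (2,5)
Step 3: enter (2,5), '.' pass, move down to (3,5)
Step 4: enter (3,5), '.' pass, move down to (4,5)
Step 5: enter (4,5), '.' pass, move down to (5,5)
Step 6: enter (5,5), '.' pass, move down to (6,5)
Step 7: enter (6,5), '>' forces down->right, move right to (6,6)
Step 8: enter (6,6), '.' pass, move right to (6,7)
Step 9: enter (6,7), '.' pass, move right to (6,8)
Step 10: enter (6,8), '.' pass, move right to (6,9)
Step 11: enter (6,9), '>' forces right->right, move right to (6,10)
Step 12: at (6,10) — EXIT via right edge, pos 6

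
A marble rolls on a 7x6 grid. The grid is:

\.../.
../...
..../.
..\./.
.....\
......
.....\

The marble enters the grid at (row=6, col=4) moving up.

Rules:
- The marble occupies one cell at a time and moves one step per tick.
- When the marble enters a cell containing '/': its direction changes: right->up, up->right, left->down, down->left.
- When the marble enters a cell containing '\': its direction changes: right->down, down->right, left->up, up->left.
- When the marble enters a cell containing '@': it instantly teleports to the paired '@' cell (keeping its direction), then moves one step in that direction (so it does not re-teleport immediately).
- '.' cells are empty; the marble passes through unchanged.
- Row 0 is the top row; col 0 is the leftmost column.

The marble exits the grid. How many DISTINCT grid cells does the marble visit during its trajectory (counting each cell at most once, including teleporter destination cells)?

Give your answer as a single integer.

Answer: 5

Derivation:
Step 1: enter (6,4), '.' pass, move up to (5,4)
Step 2: enter (5,4), '.' pass, move up to (4,4)
Step 3: enter (4,4), '.' pass, move up to (3,4)
Step 4: enter (3,4), '/' deflects up->right, move right to (3,5)
Step 5: enter (3,5), '.' pass, move right to (3,6)
Step 6: at (3,6) — EXIT via right edge, pos 3
Distinct cells visited: 5 (path length 5)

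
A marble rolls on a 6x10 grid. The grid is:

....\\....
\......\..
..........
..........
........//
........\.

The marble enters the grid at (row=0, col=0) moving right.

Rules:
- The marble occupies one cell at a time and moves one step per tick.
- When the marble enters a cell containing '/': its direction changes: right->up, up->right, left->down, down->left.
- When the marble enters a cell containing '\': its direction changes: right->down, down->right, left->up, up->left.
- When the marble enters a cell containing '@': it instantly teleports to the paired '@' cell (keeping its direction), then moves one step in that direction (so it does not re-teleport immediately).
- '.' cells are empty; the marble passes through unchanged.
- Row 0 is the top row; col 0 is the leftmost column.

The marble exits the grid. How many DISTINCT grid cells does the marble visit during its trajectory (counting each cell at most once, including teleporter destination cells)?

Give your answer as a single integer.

Answer: 10

Derivation:
Step 1: enter (0,0), '.' pass, move right to (0,1)
Step 2: enter (0,1), '.' pass, move right to (0,2)
Step 3: enter (0,2), '.' pass, move right to (0,3)
Step 4: enter (0,3), '.' pass, move right to (0,4)
Step 5: enter (0,4), '\' deflects right->down, move down to (1,4)
Step 6: enter (1,4), '.' pass, move down to (2,4)
Step 7: enter (2,4), '.' pass, move down to (3,4)
Step 8: enter (3,4), '.' pass, move down to (4,4)
Step 9: enter (4,4), '.' pass, move down to (5,4)
Step 10: enter (5,4), '.' pass, move down to (6,4)
Step 11: at (6,4) — EXIT via bottom edge, pos 4
Distinct cells visited: 10 (path length 10)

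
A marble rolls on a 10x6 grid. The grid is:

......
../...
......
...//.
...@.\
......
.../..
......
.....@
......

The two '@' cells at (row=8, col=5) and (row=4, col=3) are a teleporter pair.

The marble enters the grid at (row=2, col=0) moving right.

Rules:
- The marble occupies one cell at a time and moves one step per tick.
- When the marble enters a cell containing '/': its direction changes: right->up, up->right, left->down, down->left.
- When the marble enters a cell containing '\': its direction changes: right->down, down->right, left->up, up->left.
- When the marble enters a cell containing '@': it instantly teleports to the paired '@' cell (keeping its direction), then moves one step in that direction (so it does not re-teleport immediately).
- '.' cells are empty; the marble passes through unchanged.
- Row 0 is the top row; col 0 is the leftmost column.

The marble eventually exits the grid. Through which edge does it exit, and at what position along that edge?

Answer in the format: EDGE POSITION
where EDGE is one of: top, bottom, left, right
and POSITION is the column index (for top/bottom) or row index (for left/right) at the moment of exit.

Step 1: enter (2,0), '.' pass, move right to (2,1)
Step 2: enter (2,1), '.' pass, move right to (2,2)
Step 3: enter (2,2), '.' pass, move right to (2,3)
Step 4: enter (2,3), '.' pass, move right to (2,4)
Step 5: enter (2,4), '.' pass, move right to (2,5)
Step 6: enter (2,5), '.' pass, move right to (2,6)
Step 7: at (2,6) — EXIT via right edge, pos 2

Answer: right 2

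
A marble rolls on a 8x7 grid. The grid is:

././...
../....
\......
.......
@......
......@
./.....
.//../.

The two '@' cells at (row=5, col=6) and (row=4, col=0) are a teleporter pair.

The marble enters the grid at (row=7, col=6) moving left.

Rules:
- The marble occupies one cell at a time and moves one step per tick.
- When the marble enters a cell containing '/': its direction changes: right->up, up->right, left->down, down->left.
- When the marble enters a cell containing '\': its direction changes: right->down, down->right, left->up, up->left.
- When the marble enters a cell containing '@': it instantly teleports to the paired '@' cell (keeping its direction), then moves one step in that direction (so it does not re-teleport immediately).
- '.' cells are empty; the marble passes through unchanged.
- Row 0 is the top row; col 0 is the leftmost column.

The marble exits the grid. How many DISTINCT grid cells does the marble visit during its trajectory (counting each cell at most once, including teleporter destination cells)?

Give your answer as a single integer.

Answer: 2

Derivation:
Step 1: enter (7,6), '.' pass, move left to (7,5)
Step 2: enter (7,5), '/' deflects left->down, move down to (8,5)
Step 3: at (8,5) — EXIT via bottom edge, pos 5
Distinct cells visited: 2 (path length 2)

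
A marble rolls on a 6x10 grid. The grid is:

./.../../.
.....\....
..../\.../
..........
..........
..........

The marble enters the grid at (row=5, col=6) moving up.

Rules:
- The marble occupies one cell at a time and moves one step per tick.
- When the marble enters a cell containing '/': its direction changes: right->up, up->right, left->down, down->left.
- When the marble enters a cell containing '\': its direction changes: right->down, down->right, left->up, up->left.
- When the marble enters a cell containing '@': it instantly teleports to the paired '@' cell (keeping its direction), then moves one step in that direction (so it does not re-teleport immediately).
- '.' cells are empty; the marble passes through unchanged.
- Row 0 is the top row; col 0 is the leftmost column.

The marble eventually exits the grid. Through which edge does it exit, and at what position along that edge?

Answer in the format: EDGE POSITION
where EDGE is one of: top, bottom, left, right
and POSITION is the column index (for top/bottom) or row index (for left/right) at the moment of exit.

Answer: top 6

Derivation:
Step 1: enter (5,6), '.' pass, move up to (4,6)
Step 2: enter (4,6), '.' pass, move up to (3,6)
Step 3: enter (3,6), '.' pass, move up to (2,6)
Step 4: enter (2,6), '.' pass, move up to (1,6)
Step 5: enter (1,6), '.' pass, move up to (0,6)
Step 6: enter (0,6), '.' pass, move up to (-1,6)
Step 7: at (-1,6) — EXIT via top edge, pos 6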